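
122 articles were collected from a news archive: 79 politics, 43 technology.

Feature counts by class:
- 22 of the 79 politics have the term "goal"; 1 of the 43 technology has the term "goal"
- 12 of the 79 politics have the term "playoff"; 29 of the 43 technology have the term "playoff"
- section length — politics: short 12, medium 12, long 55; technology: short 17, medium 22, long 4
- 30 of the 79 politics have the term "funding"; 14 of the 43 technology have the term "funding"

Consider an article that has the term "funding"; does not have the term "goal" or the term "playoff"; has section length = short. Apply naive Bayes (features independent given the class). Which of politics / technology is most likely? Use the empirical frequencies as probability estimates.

politics

politics: (79/122) × (57/79) × (67/79) × (12/79) × (30/79) ≈ 0.0228566
technology: (43/122) × (42/43) × (14/43) × (17/43) × (14/43) ≈ 0.0144274
Highest score → politics.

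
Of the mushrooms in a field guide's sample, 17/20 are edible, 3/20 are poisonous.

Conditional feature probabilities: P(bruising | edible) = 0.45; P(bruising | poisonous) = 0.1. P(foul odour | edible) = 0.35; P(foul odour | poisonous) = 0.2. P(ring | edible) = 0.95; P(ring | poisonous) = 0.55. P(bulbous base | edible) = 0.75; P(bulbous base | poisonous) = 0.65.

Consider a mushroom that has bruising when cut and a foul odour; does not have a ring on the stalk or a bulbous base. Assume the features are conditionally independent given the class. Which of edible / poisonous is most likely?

edible

edible: 0.85 × 0.45 × 0.35 × (1−0.95) × (1−0.75) = 0.0016734375
poisonous: 0.15 × 0.1 × 0.2 × (1−0.55) × (1−0.65) = 0.0004725
Highest score → edible.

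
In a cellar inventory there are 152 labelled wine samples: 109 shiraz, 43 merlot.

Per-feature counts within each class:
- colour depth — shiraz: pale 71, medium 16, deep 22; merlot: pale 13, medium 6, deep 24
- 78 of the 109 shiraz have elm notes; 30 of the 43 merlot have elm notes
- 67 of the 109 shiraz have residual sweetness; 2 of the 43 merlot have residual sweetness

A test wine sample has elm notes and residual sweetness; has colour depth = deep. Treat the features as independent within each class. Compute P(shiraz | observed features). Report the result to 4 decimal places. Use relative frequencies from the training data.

shiraz: (109/152) × (22/109) × (78/109) × (67/109) ≈ 0.0636642
merlot: (43/152) × (24/43) × (30/43) × (2/43) ≈ 0.00512368
P(shiraz | x) = 0.0636642 / 0.06878788 ≈ 0.9255

0.9255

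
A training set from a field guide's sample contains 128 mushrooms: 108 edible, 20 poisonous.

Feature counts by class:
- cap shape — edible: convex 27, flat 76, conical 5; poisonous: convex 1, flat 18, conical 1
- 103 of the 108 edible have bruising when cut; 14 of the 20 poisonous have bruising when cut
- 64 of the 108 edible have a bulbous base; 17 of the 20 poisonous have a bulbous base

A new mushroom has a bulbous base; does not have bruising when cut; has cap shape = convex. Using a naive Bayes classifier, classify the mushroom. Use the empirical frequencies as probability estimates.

edible

edible: (108/128) × (27/108) × (5/108) × (64/108) ≈ 0.00578704
poisonous: (20/128) × (1/20) × (6/20) × (17/20) = 0.0019921875
Highest score → edible.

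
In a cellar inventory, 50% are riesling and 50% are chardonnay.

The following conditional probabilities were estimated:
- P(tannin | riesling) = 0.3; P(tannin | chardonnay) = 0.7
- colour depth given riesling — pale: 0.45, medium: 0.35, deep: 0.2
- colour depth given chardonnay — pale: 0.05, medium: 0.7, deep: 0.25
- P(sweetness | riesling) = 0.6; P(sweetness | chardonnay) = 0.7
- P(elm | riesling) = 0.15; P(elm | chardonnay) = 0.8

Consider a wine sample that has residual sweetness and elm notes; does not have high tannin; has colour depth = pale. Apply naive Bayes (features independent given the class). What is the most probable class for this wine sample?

riesling

riesling: 0.5 × (1−0.3) × 0.45 × 0.6 × 0.15 = 0.014175
chardonnay: 0.5 × (1−0.7) × 0.05 × 0.7 × 0.8 = 0.0042
Highest score → riesling.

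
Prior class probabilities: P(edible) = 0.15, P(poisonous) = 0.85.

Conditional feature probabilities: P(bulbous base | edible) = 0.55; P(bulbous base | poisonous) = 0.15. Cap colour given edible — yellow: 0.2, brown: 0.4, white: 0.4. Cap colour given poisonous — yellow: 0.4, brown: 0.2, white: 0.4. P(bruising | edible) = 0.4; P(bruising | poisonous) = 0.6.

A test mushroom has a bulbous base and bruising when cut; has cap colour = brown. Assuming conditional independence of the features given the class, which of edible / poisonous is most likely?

poisonous

edible: 0.15 × 0.55 × 0.4 × 0.4 = 0.0132
poisonous: 0.85 × 0.15 × 0.2 × 0.6 = 0.0153
Highest score → poisonous.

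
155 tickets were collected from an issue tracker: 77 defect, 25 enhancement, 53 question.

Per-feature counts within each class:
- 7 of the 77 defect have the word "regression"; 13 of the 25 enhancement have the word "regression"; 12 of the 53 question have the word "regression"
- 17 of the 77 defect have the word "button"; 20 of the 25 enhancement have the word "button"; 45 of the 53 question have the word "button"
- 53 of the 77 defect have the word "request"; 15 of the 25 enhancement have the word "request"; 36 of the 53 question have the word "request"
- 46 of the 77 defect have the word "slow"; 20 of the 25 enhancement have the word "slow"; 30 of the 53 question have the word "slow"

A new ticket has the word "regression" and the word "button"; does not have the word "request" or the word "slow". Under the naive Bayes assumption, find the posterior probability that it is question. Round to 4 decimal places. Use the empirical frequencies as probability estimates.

0.5803

defect: (77/155) × (7/77) × (17/77) × (24/77) × (31/77) ≈ 0.00125117
enhancement: (25/155) × (13/25) × (20/25) × (10/25) × (5/25) ≈ 0.00536774
question: (53/155) × (12/53) × (45/53) × (17/53) × (23/53) ≈ 0.00914979
P(question | x) = 0.00914979 / 0.0157687 ≈ 0.5803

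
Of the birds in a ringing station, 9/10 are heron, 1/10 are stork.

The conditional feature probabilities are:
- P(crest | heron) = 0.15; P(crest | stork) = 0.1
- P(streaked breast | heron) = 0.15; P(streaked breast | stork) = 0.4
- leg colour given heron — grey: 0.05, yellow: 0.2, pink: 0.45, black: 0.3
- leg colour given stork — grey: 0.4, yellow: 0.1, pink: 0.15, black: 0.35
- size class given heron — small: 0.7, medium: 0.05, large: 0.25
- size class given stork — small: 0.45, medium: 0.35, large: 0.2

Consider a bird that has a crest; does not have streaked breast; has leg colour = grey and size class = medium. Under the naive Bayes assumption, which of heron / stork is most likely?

stork

heron: 0.9 × 0.15 × (1−0.15) × 0.05 × 0.05 = 0.000286875
stork: 0.1 × 0.1 × (1−0.4) × 0.4 × 0.35 = 0.00084
Highest score → stork.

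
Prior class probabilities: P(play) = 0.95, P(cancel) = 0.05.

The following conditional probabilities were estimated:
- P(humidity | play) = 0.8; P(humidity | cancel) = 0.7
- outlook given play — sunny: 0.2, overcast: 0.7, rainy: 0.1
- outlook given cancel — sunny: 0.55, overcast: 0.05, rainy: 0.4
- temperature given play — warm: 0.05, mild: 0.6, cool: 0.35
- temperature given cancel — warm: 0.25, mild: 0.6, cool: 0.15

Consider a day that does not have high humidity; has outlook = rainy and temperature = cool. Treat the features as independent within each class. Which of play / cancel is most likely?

play

play: 0.95 × (1−0.8) × 0.1 × 0.35 = 0.00665
cancel: 0.05 × (1−0.7) × 0.4 × 0.15 = 0.0009
Highest score → play.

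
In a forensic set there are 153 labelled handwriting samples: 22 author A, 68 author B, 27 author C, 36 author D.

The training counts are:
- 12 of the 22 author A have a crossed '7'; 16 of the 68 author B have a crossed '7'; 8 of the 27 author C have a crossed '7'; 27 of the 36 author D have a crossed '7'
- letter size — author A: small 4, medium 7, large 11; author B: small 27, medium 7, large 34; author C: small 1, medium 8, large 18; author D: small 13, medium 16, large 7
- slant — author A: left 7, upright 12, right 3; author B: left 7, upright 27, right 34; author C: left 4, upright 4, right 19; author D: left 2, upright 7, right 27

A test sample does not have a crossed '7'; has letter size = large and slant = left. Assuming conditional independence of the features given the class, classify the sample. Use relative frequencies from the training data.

author B

author A: (22/153) × (10/22) × (11/22) × (7/22) ≈ 0.0103981
author B: (68/153) × (52/68) × (34/68) × (7/68) ≈ 0.0174933
author C: (27/153) × (19/27) × (18/27) × (4/27) ≈ 0.012265
author D: (36/153) × (9/36) × (7/36) × (2/36) ≈ 0.000635439
Highest score → author B.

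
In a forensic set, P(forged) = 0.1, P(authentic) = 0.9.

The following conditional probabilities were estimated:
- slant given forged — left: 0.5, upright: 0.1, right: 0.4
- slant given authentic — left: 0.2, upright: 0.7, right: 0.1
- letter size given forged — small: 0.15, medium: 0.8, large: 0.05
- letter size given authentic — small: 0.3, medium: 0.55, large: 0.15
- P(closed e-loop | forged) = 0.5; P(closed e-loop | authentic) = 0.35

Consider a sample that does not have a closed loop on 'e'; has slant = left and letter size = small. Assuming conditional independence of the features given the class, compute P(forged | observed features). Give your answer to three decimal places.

0.097

forged: 0.1 × 0.5 × 0.15 × (1−0.5) = 0.00375
authentic: 0.9 × 0.2 × 0.3 × (1−0.35) = 0.0351
P(forged | x) = 0.00375 / 0.03885 ≈ 0.097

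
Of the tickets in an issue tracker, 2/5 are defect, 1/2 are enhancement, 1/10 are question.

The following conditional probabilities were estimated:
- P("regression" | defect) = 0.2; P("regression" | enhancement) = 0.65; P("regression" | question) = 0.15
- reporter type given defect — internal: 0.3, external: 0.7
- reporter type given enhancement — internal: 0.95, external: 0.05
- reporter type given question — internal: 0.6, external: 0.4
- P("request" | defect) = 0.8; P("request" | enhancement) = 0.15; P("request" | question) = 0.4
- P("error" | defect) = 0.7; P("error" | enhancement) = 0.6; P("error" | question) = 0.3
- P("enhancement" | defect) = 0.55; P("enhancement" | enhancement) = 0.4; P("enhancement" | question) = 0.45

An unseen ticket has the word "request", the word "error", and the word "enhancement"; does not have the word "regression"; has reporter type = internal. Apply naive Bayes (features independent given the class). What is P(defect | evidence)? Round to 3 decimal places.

defect: 0.4 × (1−0.2) × 0.3 × 0.8 × 0.7 × 0.55 = 0.029568
enhancement: 0.5 × (1−0.65) × 0.95 × 0.15 × 0.6 × 0.4 = 0.005985
question: 0.1 × (1−0.15) × 0.6 × 0.4 × 0.3 × 0.45 = 0.002754
P(defect | x) = 0.029568 / 0.038307 ≈ 0.772

0.772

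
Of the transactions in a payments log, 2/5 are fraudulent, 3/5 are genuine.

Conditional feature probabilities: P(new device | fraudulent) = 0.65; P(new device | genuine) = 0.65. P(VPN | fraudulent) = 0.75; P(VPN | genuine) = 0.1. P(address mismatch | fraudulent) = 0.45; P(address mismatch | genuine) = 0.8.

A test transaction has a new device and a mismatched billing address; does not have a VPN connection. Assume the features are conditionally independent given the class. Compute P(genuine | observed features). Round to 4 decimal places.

0.9057

fraudulent: 0.4 × 0.65 × (1−0.75) × 0.45 = 0.02925
genuine: 0.6 × 0.65 × (1−0.1) × 0.8 = 0.2808
P(genuine | x) = 0.2808 / 0.31005 ≈ 0.9057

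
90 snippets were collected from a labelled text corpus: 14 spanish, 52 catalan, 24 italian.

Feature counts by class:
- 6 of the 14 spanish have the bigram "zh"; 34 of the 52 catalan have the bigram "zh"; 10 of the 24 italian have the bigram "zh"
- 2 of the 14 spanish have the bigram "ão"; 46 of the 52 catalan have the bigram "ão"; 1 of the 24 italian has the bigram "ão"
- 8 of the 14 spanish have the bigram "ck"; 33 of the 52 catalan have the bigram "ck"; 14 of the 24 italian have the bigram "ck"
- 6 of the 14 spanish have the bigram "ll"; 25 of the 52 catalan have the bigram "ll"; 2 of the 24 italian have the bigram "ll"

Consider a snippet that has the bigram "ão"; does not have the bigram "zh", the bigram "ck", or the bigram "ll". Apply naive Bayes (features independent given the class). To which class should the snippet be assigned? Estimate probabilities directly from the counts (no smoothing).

catalan

spanish: (14/90) × (8/14) × (2/14) × (6/14) × (8/14) ≈ 0.00310982
catalan: (52/90) × (18/52) × (46/52) × (19/52) × (27/52) ≈ 0.0335657
italian: (24/90) × (14/24) × (1/24) × (10/24) × (22/24) ≈ 0.00247557
Highest score → catalan.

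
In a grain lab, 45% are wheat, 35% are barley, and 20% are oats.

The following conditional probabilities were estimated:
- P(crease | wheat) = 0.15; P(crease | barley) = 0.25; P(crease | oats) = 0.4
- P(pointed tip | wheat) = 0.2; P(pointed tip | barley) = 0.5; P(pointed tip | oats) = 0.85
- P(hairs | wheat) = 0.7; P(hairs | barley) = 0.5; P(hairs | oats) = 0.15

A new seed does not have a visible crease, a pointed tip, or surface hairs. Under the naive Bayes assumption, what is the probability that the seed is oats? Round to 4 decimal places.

wheat: 0.45 × (1−0.15) × (1−0.2) × (1−0.7) = 0.0918
barley: 0.35 × (1−0.25) × (1−0.5) × (1−0.5) = 0.065625
oats: 0.2 × (1−0.4) × (1−0.85) × (1−0.15) = 0.0153
P(oats | x) = 0.0153 / 0.172725 ≈ 0.0886

0.0886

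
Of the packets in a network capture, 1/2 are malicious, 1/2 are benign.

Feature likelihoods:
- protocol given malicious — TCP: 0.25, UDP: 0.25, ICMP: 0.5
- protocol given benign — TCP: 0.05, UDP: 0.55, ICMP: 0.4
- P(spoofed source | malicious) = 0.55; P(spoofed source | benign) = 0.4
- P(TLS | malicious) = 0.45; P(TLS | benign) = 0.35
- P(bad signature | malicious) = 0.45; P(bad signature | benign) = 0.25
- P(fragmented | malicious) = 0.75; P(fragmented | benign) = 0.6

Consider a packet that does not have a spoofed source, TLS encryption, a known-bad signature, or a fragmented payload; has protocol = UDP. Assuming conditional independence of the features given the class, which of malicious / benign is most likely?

malicious: 0.5 × 0.25 × (1−0.55) × (1−0.45) × (1−0.45) × (1−0.75) = 0.00425390625
benign: 0.5 × 0.55 × (1−0.4) × (1−0.35) × (1−0.25) × (1−0.6) = 0.032175
Highest score → benign.

benign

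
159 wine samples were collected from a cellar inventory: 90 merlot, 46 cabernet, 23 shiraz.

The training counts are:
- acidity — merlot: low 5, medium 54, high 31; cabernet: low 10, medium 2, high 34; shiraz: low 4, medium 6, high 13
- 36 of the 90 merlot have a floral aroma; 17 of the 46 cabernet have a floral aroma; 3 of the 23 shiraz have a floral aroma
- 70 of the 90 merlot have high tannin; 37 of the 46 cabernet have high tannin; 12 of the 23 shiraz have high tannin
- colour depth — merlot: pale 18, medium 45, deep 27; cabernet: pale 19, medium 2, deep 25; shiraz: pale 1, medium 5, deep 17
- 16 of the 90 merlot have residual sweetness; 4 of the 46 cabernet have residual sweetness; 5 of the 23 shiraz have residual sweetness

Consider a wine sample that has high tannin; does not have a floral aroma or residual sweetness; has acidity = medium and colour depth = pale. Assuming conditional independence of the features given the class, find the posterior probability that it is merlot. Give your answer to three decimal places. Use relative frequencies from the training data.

merlot: (90/159) × (54/90) × (54/90) × (70/90) × (18/90) × (74/90) ≈ 0.0260629
cabernet: (46/159) × (2/46) × (29/46) × (37/46) × (19/46) × (42/46) ≈ 0.00240549
shiraz: (23/159) × (6/23) × (20/23) × (12/23) × (1/23) × (18/23) ≈ 0.000582541
P(merlot | x) = 0.0260629 / 0.029050931 ≈ 0.897

0.897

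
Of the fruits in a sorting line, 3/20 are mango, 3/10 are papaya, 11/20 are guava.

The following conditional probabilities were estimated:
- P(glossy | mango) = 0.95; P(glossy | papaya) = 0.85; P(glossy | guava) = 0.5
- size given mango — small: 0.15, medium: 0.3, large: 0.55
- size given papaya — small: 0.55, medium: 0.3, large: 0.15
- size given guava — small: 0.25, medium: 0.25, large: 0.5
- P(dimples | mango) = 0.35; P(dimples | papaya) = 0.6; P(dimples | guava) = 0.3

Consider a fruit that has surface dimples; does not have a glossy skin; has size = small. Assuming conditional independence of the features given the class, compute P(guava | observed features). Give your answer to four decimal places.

0.5750

mango: 0.15 × (1−0.95) × 0.15 × 0.35 = 0.00039375
papaya: 0.3 × (1−0.85) × 0.55 × 0.6 = 0.01485
guava: 0.55 × (1−0.5) × 0.25 × 0.3 = 0.020625
P(guava | x) = 0.020625 / 0.03586875 ≈ 0.5750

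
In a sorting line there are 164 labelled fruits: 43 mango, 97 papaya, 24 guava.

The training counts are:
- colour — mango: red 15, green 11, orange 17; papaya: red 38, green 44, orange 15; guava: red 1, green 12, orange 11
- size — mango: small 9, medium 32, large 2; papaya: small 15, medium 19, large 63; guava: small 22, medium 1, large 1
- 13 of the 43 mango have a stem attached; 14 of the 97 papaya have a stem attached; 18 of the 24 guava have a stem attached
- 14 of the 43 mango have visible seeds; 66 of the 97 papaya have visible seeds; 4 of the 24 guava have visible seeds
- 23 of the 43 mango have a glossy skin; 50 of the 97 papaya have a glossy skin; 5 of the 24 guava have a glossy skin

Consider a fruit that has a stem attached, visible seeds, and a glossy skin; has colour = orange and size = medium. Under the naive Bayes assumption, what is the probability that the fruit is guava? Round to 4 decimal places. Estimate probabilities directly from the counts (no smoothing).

0.0144

mango: (43/164) × (17/43) × (32/43) × (13/43) × (14/43) × (23/43) ≈ 0.00406144
papaya: (97/164) × (15/97) × (19/97) × (14/97) × (66/97) × (50/97) ≈ 0.000906893
guava: (24/164) × (11/24) × (1/24) × (18/24) × (4/24) × (5/24) ≈ 0.000072779
P(guava | x) = 0.000072779 / 0.005041112 ≈ 0.0144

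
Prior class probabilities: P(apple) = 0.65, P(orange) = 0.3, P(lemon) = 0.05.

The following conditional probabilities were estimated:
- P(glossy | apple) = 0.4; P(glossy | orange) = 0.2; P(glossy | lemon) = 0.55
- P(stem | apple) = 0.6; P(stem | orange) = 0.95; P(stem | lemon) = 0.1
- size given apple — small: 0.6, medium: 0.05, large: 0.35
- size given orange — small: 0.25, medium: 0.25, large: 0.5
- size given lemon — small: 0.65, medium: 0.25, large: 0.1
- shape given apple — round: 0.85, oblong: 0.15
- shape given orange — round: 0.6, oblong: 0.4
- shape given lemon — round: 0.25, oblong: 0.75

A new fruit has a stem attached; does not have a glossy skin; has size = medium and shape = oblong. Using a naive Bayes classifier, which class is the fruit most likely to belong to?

apple: 0.65 × (1−0.4) × 0.6 × 0.05 × 0.15 = 0.001755
orange: 0.3 × (1−0.2) × 0.95 × 0.25 × 0.4 = 0.0228
lemon: 0.05 × (1−0.55) × 0.1 × 0.25 × 0.75 = 0.000421875
Highest score → orange.

orange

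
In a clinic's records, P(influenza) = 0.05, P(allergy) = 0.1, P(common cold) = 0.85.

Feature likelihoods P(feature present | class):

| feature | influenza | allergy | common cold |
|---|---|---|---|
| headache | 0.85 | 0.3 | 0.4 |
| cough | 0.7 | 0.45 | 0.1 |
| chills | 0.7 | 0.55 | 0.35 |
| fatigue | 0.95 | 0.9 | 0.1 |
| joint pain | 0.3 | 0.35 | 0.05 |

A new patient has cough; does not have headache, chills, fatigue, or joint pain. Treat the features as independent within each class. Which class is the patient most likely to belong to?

common cold

influenza: 0.05 × (1−0.85) × 0.7 × (1−0.7) × (1−0.95) × (1−0.3) = 0.000055125
allergy: 0.1 × (1−0.3) × 0.45 × (1−0.55) × (1−0.9) × (1−0.35) = 0.000921375
common cold: 0.85 × (1−0.4) × 0.1 × (1−0.35) × (1−0.1) × (1−0.05) = 0.02834325
Highest score → common cold.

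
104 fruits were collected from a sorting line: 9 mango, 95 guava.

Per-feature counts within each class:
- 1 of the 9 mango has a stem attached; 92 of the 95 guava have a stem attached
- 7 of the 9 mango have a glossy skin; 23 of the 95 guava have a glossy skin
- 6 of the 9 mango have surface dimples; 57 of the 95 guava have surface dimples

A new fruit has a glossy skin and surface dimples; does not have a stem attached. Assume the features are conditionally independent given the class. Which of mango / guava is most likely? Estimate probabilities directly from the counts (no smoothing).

mango

mango: (9/104) × (8/9) × (7/9) × (6/9) ≈ 0.039886
guava: (95/104) × (3/95) × (23/95) × (57/95) ≈ 0.00419028
Highest score → mango.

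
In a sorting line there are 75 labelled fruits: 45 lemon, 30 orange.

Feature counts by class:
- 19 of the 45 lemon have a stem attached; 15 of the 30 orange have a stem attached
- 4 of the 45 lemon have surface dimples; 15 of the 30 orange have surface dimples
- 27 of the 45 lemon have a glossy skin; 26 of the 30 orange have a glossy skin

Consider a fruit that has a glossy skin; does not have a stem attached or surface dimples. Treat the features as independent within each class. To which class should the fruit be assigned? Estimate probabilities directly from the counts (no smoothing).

lemon

lemon: (45/75) × (26/45) × (41/45) × (27/45) ≈ 0.189511
orange: (30/75) × (15/30) × (15/30) × (26/30) ≈ 0.0866667
Highest score → lemon.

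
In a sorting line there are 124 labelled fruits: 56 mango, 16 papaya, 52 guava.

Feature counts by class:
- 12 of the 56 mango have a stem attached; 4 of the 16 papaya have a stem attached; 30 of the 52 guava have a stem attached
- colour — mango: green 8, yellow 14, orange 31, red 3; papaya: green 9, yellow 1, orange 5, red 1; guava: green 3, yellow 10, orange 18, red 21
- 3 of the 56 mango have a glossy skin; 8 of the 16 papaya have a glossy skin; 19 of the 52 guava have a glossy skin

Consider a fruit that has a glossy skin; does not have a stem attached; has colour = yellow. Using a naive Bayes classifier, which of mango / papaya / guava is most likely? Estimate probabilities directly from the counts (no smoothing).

mango: (56/124) × (44/56) × (14/56) × (3/56) ≈ 0.0047523
papaya: (16/124) × (12/16) × (1/16) × (8/16) ≈ 0.00302419
guava: (52/124) × (22/52) × (10/52) × (19/52) ≈ 0.0124666
Highest score → guava.

guava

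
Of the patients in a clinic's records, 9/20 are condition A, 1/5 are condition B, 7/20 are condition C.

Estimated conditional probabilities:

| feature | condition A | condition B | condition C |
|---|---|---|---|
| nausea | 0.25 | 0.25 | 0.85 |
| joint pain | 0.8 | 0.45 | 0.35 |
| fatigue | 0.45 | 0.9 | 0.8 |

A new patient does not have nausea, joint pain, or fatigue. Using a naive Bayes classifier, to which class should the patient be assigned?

condition A: 0.45 × (1−0.25) × (1−0.8) × (1−0.45) = 0.037125
condition B: 0.2 × (1−0.25) × (1−0.45) × (1−0.9) = 0.00825
condition C: 0.35 × (1−0.85) × (1−0.35) × (1−0.8) = 0.006825
Highest score → condition A.

condition A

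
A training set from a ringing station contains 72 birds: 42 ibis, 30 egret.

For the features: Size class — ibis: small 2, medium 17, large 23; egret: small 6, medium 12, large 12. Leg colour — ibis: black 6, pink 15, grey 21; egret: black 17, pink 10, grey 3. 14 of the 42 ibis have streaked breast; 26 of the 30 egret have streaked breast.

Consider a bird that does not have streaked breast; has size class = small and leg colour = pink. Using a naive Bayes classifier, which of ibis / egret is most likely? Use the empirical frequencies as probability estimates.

ibis

ibis: (42/72) × (2/42) × (15/42) × (28/42) ≈ 0.00661376
egret: (30/72) × (6/30) × (10/30) × (4/30) ≈ 0.0037037
Highest score → ibis.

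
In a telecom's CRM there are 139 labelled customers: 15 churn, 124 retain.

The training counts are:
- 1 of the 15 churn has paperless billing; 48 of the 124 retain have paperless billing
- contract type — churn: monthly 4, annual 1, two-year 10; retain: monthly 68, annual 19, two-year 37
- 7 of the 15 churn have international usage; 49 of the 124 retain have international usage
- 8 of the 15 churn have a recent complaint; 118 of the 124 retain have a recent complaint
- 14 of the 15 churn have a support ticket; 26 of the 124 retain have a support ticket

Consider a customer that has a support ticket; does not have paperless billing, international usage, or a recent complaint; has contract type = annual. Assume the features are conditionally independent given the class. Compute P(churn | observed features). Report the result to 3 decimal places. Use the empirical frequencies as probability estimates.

0.752

churn: (15/139) × (14/15) × (1/15) × (8/15) × (7/15) × (14/15) ≈ 0.00155978
retain: (124/139) × (76/124) × (19/124) × (75/124) × (6/124) × (26/124) ≈ 0.000514105
P(churn | x) = 0.00155978 / 0.002073885 ≈ 0.752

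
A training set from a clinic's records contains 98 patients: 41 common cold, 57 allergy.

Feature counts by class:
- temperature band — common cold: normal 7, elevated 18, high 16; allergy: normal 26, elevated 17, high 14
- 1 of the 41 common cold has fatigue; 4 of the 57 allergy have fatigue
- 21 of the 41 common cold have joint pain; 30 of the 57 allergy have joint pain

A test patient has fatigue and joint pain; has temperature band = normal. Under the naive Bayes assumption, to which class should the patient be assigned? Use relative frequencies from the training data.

common cold: (41/98) × (7/41) × (1/41) × (21/41) ≈ 0.000892326
allergy: (57/98) × (26/57) × (4/57) × (30/57) ≈ 0.00979893
Highest score → allergy.

allergy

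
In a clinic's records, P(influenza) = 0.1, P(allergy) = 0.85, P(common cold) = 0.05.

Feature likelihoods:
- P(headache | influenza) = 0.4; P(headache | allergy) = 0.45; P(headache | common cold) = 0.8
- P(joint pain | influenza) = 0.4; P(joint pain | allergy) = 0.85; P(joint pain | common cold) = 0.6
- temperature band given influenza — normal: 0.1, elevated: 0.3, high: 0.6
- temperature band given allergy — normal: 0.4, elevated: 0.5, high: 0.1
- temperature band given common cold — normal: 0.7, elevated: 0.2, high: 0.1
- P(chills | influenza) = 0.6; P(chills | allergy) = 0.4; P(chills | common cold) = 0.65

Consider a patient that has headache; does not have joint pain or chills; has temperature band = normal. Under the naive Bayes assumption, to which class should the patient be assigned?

allergy

influenza: 0.1 × 0.4 × (1−0.4) × 0.1 × (1−0.6) = 0.00096
allergy: 0.85 × 0.45 × (1−0.85) × 0.4 × (1−0.4) = 0.01377
common cold: 0.05 × 0.8 × (1−0.6) × 0.7 × (1−0.65) = 0.00392
Highest score → allergy.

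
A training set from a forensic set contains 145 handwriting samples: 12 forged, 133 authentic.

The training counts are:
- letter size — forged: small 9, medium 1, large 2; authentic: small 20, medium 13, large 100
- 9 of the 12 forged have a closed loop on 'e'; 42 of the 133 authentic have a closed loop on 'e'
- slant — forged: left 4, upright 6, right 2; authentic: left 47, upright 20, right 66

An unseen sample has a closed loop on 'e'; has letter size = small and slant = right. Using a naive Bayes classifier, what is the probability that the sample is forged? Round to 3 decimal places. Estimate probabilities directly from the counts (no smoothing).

forged: (12/145) × (9/12) × (9/12) × (2/12) ≈ 0.00775862
authentic: (133/145) × (20/133) × (42/133) × (66/133) ≈ 0.0216148
P(forged | x) = 0.00775862 / 0.02937342 ≈ 0.264

0.264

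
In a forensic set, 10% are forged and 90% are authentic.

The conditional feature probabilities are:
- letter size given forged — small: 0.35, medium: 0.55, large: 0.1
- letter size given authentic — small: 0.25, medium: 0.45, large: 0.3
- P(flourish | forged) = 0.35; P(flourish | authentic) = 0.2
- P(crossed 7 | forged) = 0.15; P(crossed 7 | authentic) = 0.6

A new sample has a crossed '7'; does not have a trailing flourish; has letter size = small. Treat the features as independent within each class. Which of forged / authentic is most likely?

forged: 0.1 × 0.35 × (1−0.35) × 0.15 = 0.0034125
authentic: 0.9 × 0.25 × (1−0.2) × 0.6 = 0.108
Highest score → authentic.

authentic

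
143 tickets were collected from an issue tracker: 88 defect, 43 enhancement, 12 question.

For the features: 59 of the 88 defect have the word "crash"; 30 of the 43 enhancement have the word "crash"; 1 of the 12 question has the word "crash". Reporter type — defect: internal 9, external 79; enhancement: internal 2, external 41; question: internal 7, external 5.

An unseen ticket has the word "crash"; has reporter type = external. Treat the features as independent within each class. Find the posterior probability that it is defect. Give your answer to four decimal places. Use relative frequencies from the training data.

defect: (88/143) × (59/88) × (79/88) ≈ 0.370391
enhancement: (43/143) × (30/43) × (41/43) ≈ 0.200033
question: (12/143) × (1/12) × (5/12) ≈ 0.00291375
P(defect | x) = 0.370391 / 0.57333775 ≈ 0.6460

0.6460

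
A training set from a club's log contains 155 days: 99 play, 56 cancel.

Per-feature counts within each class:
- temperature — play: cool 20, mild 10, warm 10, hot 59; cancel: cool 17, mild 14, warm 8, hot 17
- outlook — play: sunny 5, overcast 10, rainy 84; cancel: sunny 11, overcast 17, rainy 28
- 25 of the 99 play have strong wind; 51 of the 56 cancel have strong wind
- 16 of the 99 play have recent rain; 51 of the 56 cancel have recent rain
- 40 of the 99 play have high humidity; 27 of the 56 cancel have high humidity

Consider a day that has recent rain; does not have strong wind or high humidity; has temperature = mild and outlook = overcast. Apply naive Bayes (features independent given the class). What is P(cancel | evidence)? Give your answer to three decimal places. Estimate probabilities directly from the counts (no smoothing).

0.711

play: (99/155) × (10/99) × (10/99) × (74/99) × (16/99) × (59/99) ≈ 0.000469171
cancel: (56/155) × (14/56) × (17/56) × (5/56) × (51/56) × (29/56) ≈ 0.0011546
P(cancel | x) = 0.0011546 / 0.001623771 ≈ 0.711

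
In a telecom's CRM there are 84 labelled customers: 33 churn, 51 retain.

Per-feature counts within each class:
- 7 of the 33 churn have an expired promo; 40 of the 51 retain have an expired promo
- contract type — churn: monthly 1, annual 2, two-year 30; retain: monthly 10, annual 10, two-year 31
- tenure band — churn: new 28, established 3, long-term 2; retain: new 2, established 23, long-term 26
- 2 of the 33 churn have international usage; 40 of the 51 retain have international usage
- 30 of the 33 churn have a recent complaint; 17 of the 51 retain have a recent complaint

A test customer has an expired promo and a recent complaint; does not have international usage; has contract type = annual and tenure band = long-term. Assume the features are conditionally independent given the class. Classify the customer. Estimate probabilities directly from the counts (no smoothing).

retain

churn: (33/84) × (7/33) × (2/33) × (2/33) × (31/33) × (30/33) ≈ 0.0002614
retain: (51/84) × (40/51) × (10/51) × (26/51) × (11/51) × (17/51) ≈ 0.00342228
Highest score → retain.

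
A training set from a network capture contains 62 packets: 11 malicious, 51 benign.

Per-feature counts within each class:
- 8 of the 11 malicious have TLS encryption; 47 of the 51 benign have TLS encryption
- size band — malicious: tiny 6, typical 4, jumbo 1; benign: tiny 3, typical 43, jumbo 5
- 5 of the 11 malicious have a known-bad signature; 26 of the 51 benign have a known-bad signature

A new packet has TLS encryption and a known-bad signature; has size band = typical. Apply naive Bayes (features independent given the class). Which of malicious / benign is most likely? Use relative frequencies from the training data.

benign

malicious: (11/62) × (8/11) × (4/11) × (5/11) ≈ 0.0213276
benign: (51/62) × (47/51) × (43/51) × (26/51) ≈ 0.325842
Highest score → benign.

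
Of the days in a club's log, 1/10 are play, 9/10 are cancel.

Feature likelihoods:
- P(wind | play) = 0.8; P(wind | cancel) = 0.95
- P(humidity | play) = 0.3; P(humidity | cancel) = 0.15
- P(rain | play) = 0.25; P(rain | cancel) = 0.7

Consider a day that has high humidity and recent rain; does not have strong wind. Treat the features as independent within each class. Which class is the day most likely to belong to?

cancel

play: 0.1 × (1−0.8) × 0.3 × 0.25 = 0.0015
cancel: 0.9 × (1−0.95) × 0.15 × 0.7 = 0.004725
Highest score → cancel.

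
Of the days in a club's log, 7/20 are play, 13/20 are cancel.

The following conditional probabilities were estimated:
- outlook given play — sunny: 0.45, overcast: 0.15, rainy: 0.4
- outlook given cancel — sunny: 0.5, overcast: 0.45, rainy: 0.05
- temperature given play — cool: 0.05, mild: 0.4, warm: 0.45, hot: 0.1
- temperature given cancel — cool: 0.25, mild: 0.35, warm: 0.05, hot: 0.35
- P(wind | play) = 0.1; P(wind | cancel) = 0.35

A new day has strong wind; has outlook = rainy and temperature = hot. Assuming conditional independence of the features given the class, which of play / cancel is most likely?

cancel

play: 0.35 × 0.4 × 0.1 × 0.1 = 0.0014
cancel: 0.65 × 0.05 × 0.35 × 0.35 = 0.00398125
Highest score → cancel.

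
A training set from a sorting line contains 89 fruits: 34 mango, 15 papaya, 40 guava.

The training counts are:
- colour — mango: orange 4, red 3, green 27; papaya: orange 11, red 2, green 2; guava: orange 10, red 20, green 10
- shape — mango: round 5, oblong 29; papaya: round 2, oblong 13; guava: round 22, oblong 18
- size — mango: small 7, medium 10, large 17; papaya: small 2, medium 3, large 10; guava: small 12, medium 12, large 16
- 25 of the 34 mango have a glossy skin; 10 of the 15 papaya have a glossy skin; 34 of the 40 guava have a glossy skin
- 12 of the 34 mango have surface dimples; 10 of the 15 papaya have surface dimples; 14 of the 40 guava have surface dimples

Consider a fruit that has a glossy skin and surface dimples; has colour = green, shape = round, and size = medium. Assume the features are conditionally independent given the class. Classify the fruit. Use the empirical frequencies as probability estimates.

mango: (34/89) × (27/34) × (5/34) × (10/34) × (25/34) × (12/34) ≈ 0.00340525
papaya: (15/89) × (2/15) × (2/15) × (3/15) × (10/15) × (10/15) ≈ 0.000266334
guava: (40/89) × (10/40) × (22/40) × (12/40) × (34/40) × (14/40) ≈ 0.00551545
Highest score → guava.

guava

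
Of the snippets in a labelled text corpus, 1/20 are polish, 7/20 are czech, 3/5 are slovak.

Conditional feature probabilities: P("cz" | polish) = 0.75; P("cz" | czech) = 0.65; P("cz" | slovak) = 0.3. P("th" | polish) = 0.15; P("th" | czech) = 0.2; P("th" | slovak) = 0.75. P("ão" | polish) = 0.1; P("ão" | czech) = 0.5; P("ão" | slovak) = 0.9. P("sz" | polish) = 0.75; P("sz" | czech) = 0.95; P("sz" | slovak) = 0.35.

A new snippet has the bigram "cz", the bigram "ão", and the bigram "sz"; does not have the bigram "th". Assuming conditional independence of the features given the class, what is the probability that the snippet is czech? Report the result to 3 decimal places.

0.839

polish: 0.05 × 0.75 × (1−0.15) × 0.1 × 0.75 = 0.002390625
czech: 0.35 × 0.65 × (1−0.2) × 0.5 × 0.95 = 0.08645
slovak: 0.6 × 0.3 × (1−0.75) × 0.9 × 0.35 = 0.014175
P(czech | x) = 0.08645 / 0.103015625 ≈ 0.839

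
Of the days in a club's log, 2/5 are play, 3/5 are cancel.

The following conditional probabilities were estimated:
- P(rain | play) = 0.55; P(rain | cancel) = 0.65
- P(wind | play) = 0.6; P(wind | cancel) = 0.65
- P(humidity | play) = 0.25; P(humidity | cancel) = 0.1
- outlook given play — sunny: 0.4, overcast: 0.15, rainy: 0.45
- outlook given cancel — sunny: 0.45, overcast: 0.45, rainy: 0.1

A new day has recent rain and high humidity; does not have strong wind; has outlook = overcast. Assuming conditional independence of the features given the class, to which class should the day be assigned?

play: 0.4 × 0.55 × (1−0.6) × 0.25 × 0.15 = 0.0033
cancel: 0.6 × 0.65 × (1−0.65) × 0.1 × 0.45 = 0.0061425
Highest score → cancel.

cancel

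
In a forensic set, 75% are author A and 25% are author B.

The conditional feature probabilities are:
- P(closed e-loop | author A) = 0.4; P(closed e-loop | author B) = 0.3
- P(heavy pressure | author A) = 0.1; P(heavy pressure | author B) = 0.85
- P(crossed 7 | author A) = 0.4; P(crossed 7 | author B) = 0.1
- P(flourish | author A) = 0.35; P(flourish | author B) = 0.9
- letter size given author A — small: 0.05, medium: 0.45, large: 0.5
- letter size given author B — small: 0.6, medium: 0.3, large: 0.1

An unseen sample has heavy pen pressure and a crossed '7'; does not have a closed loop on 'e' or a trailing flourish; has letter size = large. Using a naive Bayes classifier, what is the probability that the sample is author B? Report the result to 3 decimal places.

author A: 0.75 × (1−0.4) × 0.1 × 0.4 × (1−0.35) × 0.5 = 0.00585
author B: 0.25 × (1−0.3) × 0.85 × 0.1 × (1−0.9) × 0.1 = 0.00014875
P(author B | x) = 0.00014875 / 0.00599875 ≈ 0.025

0.025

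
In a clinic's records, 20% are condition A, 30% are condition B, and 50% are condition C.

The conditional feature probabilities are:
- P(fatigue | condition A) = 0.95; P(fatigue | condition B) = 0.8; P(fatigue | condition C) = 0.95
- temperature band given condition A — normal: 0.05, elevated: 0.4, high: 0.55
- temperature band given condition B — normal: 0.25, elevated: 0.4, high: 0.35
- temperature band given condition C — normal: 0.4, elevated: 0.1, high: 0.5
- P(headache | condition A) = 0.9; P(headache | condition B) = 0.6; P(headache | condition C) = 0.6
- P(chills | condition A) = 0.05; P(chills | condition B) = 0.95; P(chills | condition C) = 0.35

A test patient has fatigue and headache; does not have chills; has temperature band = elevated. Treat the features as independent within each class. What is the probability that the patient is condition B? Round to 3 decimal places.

condition A: 0.2 × 0.95 × 0.4 × 0.9 × (1−0.05) = 0.06498
condition B: 0.3 × 0.8 × 0.4 × 0.6 × (1−0.95) = 0.00288
condition C: 0.5 × 0.95 × 0.1 × 0.6 × (1−0.35) = 0.018525
P(condition B | x) = 0.00288 / 0.086385 ≈ 0.033

0.033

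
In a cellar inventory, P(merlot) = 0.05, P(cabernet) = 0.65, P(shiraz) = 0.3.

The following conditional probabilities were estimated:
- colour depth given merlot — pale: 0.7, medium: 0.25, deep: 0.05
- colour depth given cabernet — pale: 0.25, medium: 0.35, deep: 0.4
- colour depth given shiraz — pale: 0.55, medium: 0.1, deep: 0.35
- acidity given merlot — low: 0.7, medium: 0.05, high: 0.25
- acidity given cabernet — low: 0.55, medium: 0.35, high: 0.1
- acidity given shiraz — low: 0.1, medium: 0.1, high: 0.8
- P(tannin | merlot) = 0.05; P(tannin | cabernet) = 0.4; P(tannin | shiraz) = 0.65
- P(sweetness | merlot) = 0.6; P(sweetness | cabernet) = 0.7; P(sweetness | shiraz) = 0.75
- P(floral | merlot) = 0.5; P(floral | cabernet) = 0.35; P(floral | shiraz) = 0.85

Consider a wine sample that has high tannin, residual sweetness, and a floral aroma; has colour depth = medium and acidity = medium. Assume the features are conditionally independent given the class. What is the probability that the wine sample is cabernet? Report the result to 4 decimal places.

merlot: 0.05 × 0.25 × 0.05 × 0.05 × 0.6 × 0.5 = 0.000009375
cabernet: 0.65 × 0.35 × 0.35 × 0.4 × 0.7 × 0.35 = 0.00780325
shiraz: 0.3 × 0.1 × 0.1 × 0.65 × 0.75 × 0.85 = 0.001243125
P(cabernet | x) = 0.00780325 / 0.00905575 ≈ 0.8617

0.8617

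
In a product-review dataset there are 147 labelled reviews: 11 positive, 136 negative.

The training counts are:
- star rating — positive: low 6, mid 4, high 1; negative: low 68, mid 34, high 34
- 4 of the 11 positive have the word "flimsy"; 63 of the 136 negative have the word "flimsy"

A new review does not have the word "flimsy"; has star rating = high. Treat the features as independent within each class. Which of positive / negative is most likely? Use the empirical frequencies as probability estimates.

positive: (11/147) × (1/11) × (7/11) ≈ 0.004329
negative: (136/147) × (34/136) × (73/136) ≈ 0.12415
Highest score → negative.

negative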